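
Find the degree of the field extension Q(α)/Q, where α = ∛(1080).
[Q(α):Q] = 3

The minimal polynomial of α is x^3 - 1080, irreducible over Q since 1080 is not a perfect cube (so x^3 - 1080 has no rational root). Hence [Q(α):Q] = deg(m_α) = 3.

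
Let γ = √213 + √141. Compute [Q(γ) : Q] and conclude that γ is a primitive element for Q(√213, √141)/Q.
[Q(γ) : Q] = 4 (equivalently, Q(γ) = Q(√213, √141))

Obviously Q(γ) ⊆ Q(√213, √141), and [Q(√213, √141):Q] = 4 (since 213, 141 are distinct squarefree integers > 1 with 30033 not a perfect square). To show equality we compute the minimal polynomial of γ. From γ = √213 + √141: γ^2 = 213 + 2√(30033) + 141 = 354 + 2√(30033), so γ^2 - 354 = 2√(30033); squaring, (γ^2 - 354)^2 = 4·30033, i.e. γ^4 - 708γ^2 + 125316 - 120132 = 0, i.e. γ^4 - 708γ^2 + 5184 = 0. So γ is a root of x^4 - 708x^2 + 5184. This polynomial is irreducible over Q: it has no rational root (each ±√213 ± √141 is irrational), and any factorization into two quadratics over Q would force √(30033) ∈ Q (pairing opposite roots) or √213, √141 ∈ Q (other pairings), all impossible. Hence [Q(γ):Q] = 4 = [Q(√213, √141):Q], so Q(γ) = Q(√213, √141).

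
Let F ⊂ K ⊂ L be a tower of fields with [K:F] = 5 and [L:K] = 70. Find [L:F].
[L:F] = 350

The tower law says that for any tower of field extensions F ⊂ K ⊂ L with finite degrees, [L:F] = [L:K] · [K:F]. Here this gives [L:F] = 70 · 5 = 350.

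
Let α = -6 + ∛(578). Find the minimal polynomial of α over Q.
m_α(x) = x^3 + 18x^2 + 108x - 362

Set β = α + 6 = ∛(578), so β^3 = 578. Then (α + 6)^3 - 578 = 0, i.e. α is a root of g(x) = (x + 6)^3 - 578 = x^3 + 18x^2 + 108x - 362. Since g(x) = h(x + 6) where h(x) = x^3 - 578, and h is irreducible over Q (because 578 is not a perfect cube, so h has no rational root, and a monic cubic with no rational root is irreducible), g is also irreducible (irreducibility is preserved under the substitution x → x + 6). Hence m_α(x) = x^3 + 18x^2 + 108x - 362.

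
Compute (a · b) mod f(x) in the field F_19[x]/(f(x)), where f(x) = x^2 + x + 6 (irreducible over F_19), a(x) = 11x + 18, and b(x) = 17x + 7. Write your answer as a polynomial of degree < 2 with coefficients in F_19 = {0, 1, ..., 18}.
a · b ≡ 6x + 11 (mod f(x))

Multiply in F_19[x]: a(x)·b(x) = (11x + 18)·(17x + 7) = 16x^2 + 3x + 12. This has degree ≥ 2, so divide by f(x) over F_19: 16x^2 + 3x + 12 = (16)·(x^2 + x + 6) + (6x + 11). Hence a·b ≡ 6x + 11 (mod f). (F_19[x]/(f) is a field with 19^2 = 361 elements since f is irreducible of degree 2.)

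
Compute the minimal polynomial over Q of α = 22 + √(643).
m_α(x) = x^2 - 44x - 159

From α - 22 = √(643), squaring gives (α - 22)^2 = 643, i.e. α^2 - 44α + 484 = 643, so α^2 - 44α - 159 = 0. The discriminant of x^2 - 44x - 159 is (-44)^2 - 4·(-159) = 1936 + 636 = 2572, and 4·(643) is not a perfect square in Q since 643 is squarefree and ≠ 1. Hence x^2 - 44x - 159 is irreducible over Q and is the minimal polynomial of α.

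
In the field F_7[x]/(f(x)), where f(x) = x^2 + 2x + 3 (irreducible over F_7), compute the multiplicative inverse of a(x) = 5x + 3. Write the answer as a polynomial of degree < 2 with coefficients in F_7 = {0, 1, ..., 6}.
a(x)^(-1) ≡ 6x (mod f(x))

Since f is irreducible over F_7, F_7[x]/(f) is a field and a(x) ≠ 0 has an inverse. Apply the extended Euclidean algorithm to f(x) and a(x) in F_7[x]: f(x) = (3x)·a(x) + (3). The last nonzero remainder is the constant 3 = gcd(f, a) in F_7. Back-substituting through the division chain expresses 3 = s(x)·a(x) + t(x)·f(x) with s(x) ≡ 4x (mod f), so (4x)·a(x) ≡ 3 (mod f). Multiplying by 3^(-1) ≡ 5 in F_7 gives a(x)^(-1) ≡ 5·(4x) ≡ 6x (mod f). Check: (5x + 3)·(6x) = 2x^2 + 4x ≡ 1 (mod x^2 + 2x + 3).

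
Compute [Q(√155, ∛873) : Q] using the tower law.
[Q(√155, ∛873) : Q] = 6

Let L = Q(√155, ∛873). Since Q(√155) ⊂ L and [Q(√155):Q] = 2, the tower law gives 2 | [L:Q]. Likewise Q(∛873) ⊂ L with [Q(∛873):Q] = 3 (because 873 is not a perfect cube), so 3 | [L:Q]. As gcd(2,3) = 1, [L:Q] is divisible by 6. Conversely L is generated over Q by √155 and ∛873, so [L:Q] ≤ 2·3 = 6. Therefore [Q(√155, ∛873) : Q] = 6.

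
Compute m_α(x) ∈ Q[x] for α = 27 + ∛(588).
m_α(x) = x^3 - 81x^2 + 2187x - 20271

Set β = α - 27 = ∛(588), so β^3 = 588. Then (α - 27)^3 - 588 = 0, i.e. α is a root of g(x) = (x - 27)^3 - 588 = x^3 - 81x^2 + 2187x - 20271. Since g(x) = h(x - 27) where h(x) = x^3 - 588, and h is irreducible over Q (because 588 is not a perfect cube, so h has no rational root, and a monic cubic with no rational root is irreducible), g is also irreducible (irreducibility is preserved under the substitution x → x - 27). Hence m_α(x) = x^3 - 81x^2 + 2187x - 20271.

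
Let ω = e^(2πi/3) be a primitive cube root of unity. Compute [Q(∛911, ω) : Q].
[Q(∛911, ω) : Q] = 6

[Q(∛911):Q] = 3 (min poly x^3 - 911, irreducible since 911 is not a perfect cube). [Q(ω):Q] = 2 (min poly x^2 + x + 1). Since Q(∛911) ⊂ R and ω ∉ R, we have ω ∉ Q(∛911), so x^2 + x + 1 remains irreducible over Q(∛911) and [Q(∛911, ω) : Q(∛911)] = 2. By the tower law, [Q(∛911, ω) : Q] = 3 · 2 = 6. (In fact Q(∛911, ω) is the splitting field of x^3 - 911 over Q.)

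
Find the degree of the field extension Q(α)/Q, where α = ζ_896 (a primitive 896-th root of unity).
[Q(α):Q] = 384

The minimal polynomial of ζ_896 over Q is the 896-th cyclotomic polynomial Φ_896(x), which is irreducible over Q and has degree φ(896) = 384. Hence [Q(α):Q] = φ(896) = 384.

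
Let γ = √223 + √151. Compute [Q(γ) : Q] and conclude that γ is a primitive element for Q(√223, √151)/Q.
[Q(γ) : Q] = 4 (equivalently, Q(γ) = Q(√223, √151))

Obviously Q(γ) ⊆ Q(√223, √151), and [Q(√223, √151):Q] = 4 (since 223, 151 are distinct squarefree integers > 1 with 33673 not a perfect square). To show equality we compute the minimal polynomial of γ. From γ = √223 + √151: γ^2 = 223 + 2√(33673) + 151 = 374 + 2√(33673), so γ^2 - 374 = 2√(33673); squaring, (γ^2 - 374)^2 = 4·33673, i.e. γ^4 - 748γ^2 + 139876 - 134692 = 0, i.e. γ^4 - 748γ^2 + 5184 = 0. So γ is a root of x^4 - 748x^2 + 5184. This polynomial is irreducible over Q: it has no rational root (each ±√223 ± √151 is irrational), and any factorization into two quadratics over Q would force √(33673) ∈ Q (pairing opposite roots) or √223, √151 ∈ Q (other pairings), all impossible. Hence [Q(γ):Q] = 4 = [Q(√223, √151):Q], so Q(γ) = Q(√223, √151).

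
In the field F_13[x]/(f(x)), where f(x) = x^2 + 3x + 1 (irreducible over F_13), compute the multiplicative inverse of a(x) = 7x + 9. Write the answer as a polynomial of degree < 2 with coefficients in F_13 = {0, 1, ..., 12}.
a(x)^(-1) ≡ x + 11 (mod f(x))

Since f is irreducible over F_13, F_13[x]/(f) is a field and a(x) ≠ 0 has an inverse. Apply the extended Euclidean algorithm to f(x) and a(x) in F_13[x]: f(x) = (2x + 9)·a(x) + (11). The last nonzero remainder is the constant 11 = gcd(f, a) in F_13. Back-substituting through the division chain expresses 11 = s(x)·a(x) + t(x)·f(x) with s(x) ≡ 11x + 4 (mod f), so (11x + 4)·a(x) ≡ 11 (mod f). Multiplying by 11^(-1) ≡ 6 in F_13 gives a(x)^(-1) ≡ 6·(11x + 4) ≡ x + 11 (mod f). Check: (7x + 9)·(x + 11) = 7x^2 + 8x + 8 ≡ 1 (mod x^2 + 3x + 1).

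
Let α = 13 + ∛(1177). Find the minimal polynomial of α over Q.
m_α(x) = x^3 - 39x^2 + 507x - 3374

Set β = α - 13 = ∛(1177), so β^3 = 1177. Then (α - 13)^3 - 1177 = 0, i.e. α is a root of g(x) = (x - 13)^3 - 1177 = x^3 - 39x^2 + 507x - 3374. Since g(x) = h(x - 13) where h(x) = x^3 - 1177, and h is irreducible over Q (because 1177 is not a perfect cube, so h has no rational root, and a monic cubic with no rational root is irreducible), g is also irreducible (irreducibility is preserved under the substitution x → x - 13). Hence m_α(x) = x^3 - 39x^2 + 507x - 3374.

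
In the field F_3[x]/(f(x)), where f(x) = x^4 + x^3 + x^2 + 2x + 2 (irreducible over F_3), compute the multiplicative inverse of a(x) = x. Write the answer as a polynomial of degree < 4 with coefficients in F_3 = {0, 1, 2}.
a(x)^(-1) ≡ x^3 + x^2 + x + 2 (mod f(x))

Since f is irreducible over F_3, F_3[x]/(f) is a field and a(x) ≠ 0 has an inverse. Apply the extended Euclidean algorithm to f(x) and a(x) in F_3[x]: f(x) = (x^3 + x^2 + x + 2)·a(x) + (2). The last nonzero remainder is the constant 2 = gcd(f, a) in F_3. Back-substituting through the division chain expresses 2 = s(x)·a(x) + t(x)·f(x) with s(x) ≡ 2x^3 + 2x^2 + 2x + 1 (mod f), so (2x^3 + 2x^2 + 2x + 1)·a(x) ≡ 2 (mod f). Multiplying by 2^(-1) ≡ 2 in F_3 gives a(x)^(-1) ≡ 2·(2x^3 + 2x^2 + 2x + 1) ≡ x^3 + x^2 + x + 2 (mod f). Check: (x)·(x^3 + x^2 + x + 2) = x^4 + x^3 + x^2 + 2x ≡ 1 (mod x^4 + x^3 + x^2 + 2x + 2).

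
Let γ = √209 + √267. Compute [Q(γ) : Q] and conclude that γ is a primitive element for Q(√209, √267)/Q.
[Q(γ) : Q] = 4 (equivalently, Q(γ) = Q(√209, √267))

Obviously Q(γ) ⊆ Q(√209, √267), and [Q(√209, √267):Q] = 4 (since 209, 267 are distinct squarefree integers > 1 with 55803 not a perfect square). To show equality we compute the minimal polynomial of γ. From γ = √209 + √267: γ^2 = 209 + 2√(55803) + 267 = 476 + 2√(55803), so γ^2 - 476 = 2√(55803); squaring, (γ^2 - 476)^2 = 4·55803, i.e. γ^4 - 952γ^2 + 226576 - 223212 = 0, i.e. γ^4 - 952γ^2 + 3364 = 0. So γ is a root of x^4 - 952x^2 + 3364. This polynomial is irreducible over Q: it has no rational root (each ±√209 ± √267 is irrational), and any factorization into two quadratics over Q would force √(55803) ∈ Q (pairing opposite roots) or √209, √267 ∈ Q (other pairings), all impossible. Hence [Q(γ):Q] = 4 = [Q(√209, √267):Q], so Q(γ) = Q(√209, √267).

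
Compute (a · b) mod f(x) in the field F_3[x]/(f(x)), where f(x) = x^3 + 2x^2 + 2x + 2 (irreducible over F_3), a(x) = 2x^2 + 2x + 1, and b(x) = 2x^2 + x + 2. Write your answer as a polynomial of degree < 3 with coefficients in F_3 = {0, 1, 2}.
a · b ≡ x^2 + x (mod f(x))

Multiply in F_3[x]: a(x)·b(x) = (2x^2 + 2x + 1)·(2x^2 + x + 2) = x^4 + 2x^2 + 2x + 2. This has degree ≥ 3, so divide by f(x) over F_3: x^4 + 2x^2 + 2x + 2 = (x + 1)·(x^3 + 2x^2 + 2x + 2) + (x^2 + x). Hence a·b ≡ x^2 + x (mod f). (F_3[x]/(f) is a field with 3^3 = 27 elements since f is irreducible of degree 3.)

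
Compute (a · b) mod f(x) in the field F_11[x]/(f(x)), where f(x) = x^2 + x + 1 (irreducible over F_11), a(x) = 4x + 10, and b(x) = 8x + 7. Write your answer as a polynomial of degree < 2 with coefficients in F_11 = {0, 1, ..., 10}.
a · b ≡ 10x + 5 (mod f(x))

Multiply in F_11[x]: a(x)·b(x) = (4x + 10)·(8x + 7) = 10x^2 + 9x + 4. This has degree ≥ 2, so divide by f(x) over F_11: 10x^2 + 9x + 4 = (10)·(x^2 + x + 1) + (10x + 5). Hence a·b ≡ 10x + 5 (mod f). (F_11[x]/(f) is a field with 11^2 = 121 elements since f is irreducible of degree 2.)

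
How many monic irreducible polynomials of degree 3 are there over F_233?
There are 4216368 monic irreducible polynomials of degree 3 over F_233

Each element of F_{233^3} that lies in no proper subfield is a root of exactly one monic irreducible of degree 3 over F_233, and each such polynomial has 3 distinct roots in F_{233^3}. By Möbius inversion the count is N_233(3) = (1/3) Σ_{d|3} μ(3/d) · 233^d = (1/3)(μ(3)·233^1 + μ(1)·233^3) = 12649104/3 = 4216368.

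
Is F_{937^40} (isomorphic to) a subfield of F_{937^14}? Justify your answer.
No: F_{937^40} is not a subfield of F_{937^14}

F_{p^m} embeds in F_{p^n} iff m | n. Here 40 ∤ 14 (since 14 = 0·40 + 14 with remainder 14 ≠ 0), so F_{937^40} is not a subfield of F_{937^14}. Equivalently: if it were, the tower law would give 40 = [F_{937^40}:F_937] dividing [F_{937^14}:F_937] = 14, contradiction.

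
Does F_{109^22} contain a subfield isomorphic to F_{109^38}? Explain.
No: F_{109^38} is not a subfield of F_{109^22}

F_{p^m} embeds in F_{p^n} iff m | n. Here 38 ∤ 22 (since 22 = 0·38 + 22 with remainder 22 ≠ 0), so F_{109^38} is not a subfield of F_{109^22}. Equivalently: if it were, the tower law would give 38 = [F_{109^38}:F_109] dividing [F_{109^22}:F_109] = 22, contradiction.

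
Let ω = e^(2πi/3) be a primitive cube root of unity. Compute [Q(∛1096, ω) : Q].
[Q(∛1096, ω) : Q] = 6

[Q(∛1096):Q] = 3 (min poly x^3 - 1096, irreducible since 1096 is not a perfect cube). [Q(ω):Q] = 2 (min poly x^2 + x + 1). Since Q(∛1096) ⊂ R and ω ∉ R, we have ω ∉ Q(∛1096), so x^2 + x + 1 remains irreducible over Q(∛1096) and [Q(∛1096, ω) : Q(∛1096)] = 2. By the tower law, [Q(∛1096, ω) : Q] = 3 · 2 = 6. (In fact Q(∛1096, ω) is the splitting field of x^3 - 1096 over Q.)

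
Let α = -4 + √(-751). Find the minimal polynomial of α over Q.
m_α(x) = x^2 + 8x + 767

From α + 4 = √(-751), squaring gives (α + 4)^2 = -751, i.e. α^2 + 8α + 16 = -751, so α^2 + 8α + 767 = 0. The discriminant of x^2 + 8x + 767 is (8)^2 - 4·(767) = 64 - 3068 = -3004, and 4·(-751) is not a perfect square in Q since -751 is squarefree and ≠ 1. Hence x^2 + 8x + 767 is irreducible over Q and is the minimal polynomial of α.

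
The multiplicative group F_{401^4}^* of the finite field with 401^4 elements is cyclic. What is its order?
|F_{401^4}^*| = 25856961600

F_{401^4} has 401^4 = 25856961601 elements; its multiplicative group consists of all nonzero elements, so |F_{401^4}^*| = 25856961601 - 1 = 25856961600. (It is cyclic since any finite subgroup of the multiplicative group of a field is cyclic.)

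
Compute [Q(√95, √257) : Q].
[Q(√95, √257) : Q] = 4

[Q(√95):Q] = 2 (min poly x^2 - 95, irreducible since 95 is squarefree > 1). For the top step, suppose √257 ∈ Q(√95), say √257 = c + d√95 with c, d ∈ Q. Squaring: 257 = c^2 + 95d^2 + 2cd√95. Since √95 ∉ Q this forces 2cd = 0. If d = 0 then √257 = c ∈ Q, contradicting 257 squarefree > 1. If c = 0 then 257 = 95d^2, so 95·257 = (95d)^2 is a perfect square in Q — but 95·257 = 24415 is not a perfect square (since 95 and 257 are distinct squarefree integers). Contradiction. Hence √257 ∉ Q(√95), so x^2 - 257 stays irreducible over Q(√95) and [Q(√95, √257) : Q(√95)] = 2. By the tower law, [Q(√95, √257) : Q] = 2 · 2 = 4.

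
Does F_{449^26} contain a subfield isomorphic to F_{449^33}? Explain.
No: F_{449^33} is not a subfield of F_{449^26}

F_{p^m} embeds in F_{p^n} iff m | n. Here 33 ∤ 26 (since 26 = 0·33 + 26 with remainder 26 ≠ 0), so F_{449^33} is not a subfield of F_{449^26}. Equivalently: if it were, the tower law would give 33 = [F_{449^33}:F_449] dividing [F_{449^26}:F_449] = 26, contradiction.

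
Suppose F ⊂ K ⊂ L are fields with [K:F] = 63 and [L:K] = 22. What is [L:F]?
[L:F] = 1386

The tower law says that for any tower of field extensions F ⊂ K ⊂ L with finite degrees, [L:F] = [L:K] · [K:F]. Here this gives [L:F] = 22 · 63 = 1386.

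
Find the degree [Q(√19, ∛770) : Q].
[Q(√19, ∛770) : Q] = 6

Let L = Q(√19, ∛770). Since Q(√19) ⊂ L and [Q(√19):Q] = 2, the tower law gives 2 | [L:Q]. Likewise Q(∛770) ⊂ L with [Q(∛770):Q] = 3 (because 770 is not a perfect cube), so 3 | [L:Q]. As gcd(2,3) = 1, [L:Q] is divisible by 6. Conversely L is generated over Q by √19 and ∛770, so [L:Q] ≤ 2·3 = 6. Therefore [Q(√19, ∛770) : Q] = 6.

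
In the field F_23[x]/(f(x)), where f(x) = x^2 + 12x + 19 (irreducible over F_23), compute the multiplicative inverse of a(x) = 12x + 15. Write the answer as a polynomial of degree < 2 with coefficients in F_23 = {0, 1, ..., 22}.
a(x)^(-1) ≡ 3x + 15 (mod f(x))

Since f is irreducible over F_23, F_23[x]/(f) is a field and a(x) ≠ 0 has an inverse. Apply the extended Euclidean algorithm to f(x) and a(x) in F_23[x]: f(x) = (2x + 10)·a(x) + (7). The last nonzero remainder is the constant 7 = gcd(f, a) in F_23. Back-substituting through the division chain expresses 7 = s(x)·a(x) + t(x)·f(x) with s(x) ≡ 21x + 13 (mod f), so (21x + 13)·a(x) ≡ 7 (mod f). Multiplying by 7^(-1) ≡ 10 in F_23 gives a(x)^(-1) ≡ 10·(21x + 13) ≡ 3x + 15 (mod f). Check: (12x + 15)·(3x + 15) = 13x^2 + 18x + 18 ≡ 1 (mod x^2 + 12x + 19).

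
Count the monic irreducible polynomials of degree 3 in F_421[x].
There are 24872680 monic irreducible polynomials of degree 3 over F_421

Each element of F_{421^3} that lies in no proper subfield is a root of exactly one monic irreducible of degree 3 over F_421, and each such polynomial has 3 distinct roots in F_{421^3}. By Möbius inversion the count is N_421(3) = (1/3) Σ_{d|3} μ(3/d) · 421^d = (1/3)(μ(3)·421^1 + μ(1)·421^3) = 74618040/3 = 24872680.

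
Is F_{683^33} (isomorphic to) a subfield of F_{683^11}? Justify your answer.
No: F_{683^33} is not a subfield of F_{683^11}

F_{p^m} embeds in F_{p^n} iff m | n. Here 33 ∤ 11 (since 11 = 0·33 + 11 with remainder 11 ≠ 0), so F_{683^33} is not a subfield of F_{683^11}. Equivalently: if it were, the tower law would give 33 = [F_{683^33}:F_683] dividing [F_{683^11}:F_683] = 11, contradiction.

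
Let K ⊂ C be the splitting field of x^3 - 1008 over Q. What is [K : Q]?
[K : Q] = 6

The roots of x^3 - 1008 are ∛1008, ω∛1008, ω^2∛1008 where ω = e^(2πi/3) is a primitive cube root of unity, so K = Q(∛1008, ω). Now [Q(∛1008):Q] = 3 (since 1008 is not a perfect cube, x^3 - 1008 is irreducible) and [Q(ω):Q] = 2. Both 2 and 3 divide [K:Q], and [K:Q] ≤ 3·2 = 6, so [K:Q] = 6. (Equivalently: Q(∛1008) ⊂ R but ω ∉ R, so [K : Q(∛1008)] = 2.)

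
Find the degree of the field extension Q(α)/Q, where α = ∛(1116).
[Q(α):Q] = 3

The minimal polynomial of α is x^3 - 1116, irreducible over Q since 1116 is not a perfect cube (so x^3 - 1116 has no rational root). Hence [Q(α):Q] = deg(m_α) = 3.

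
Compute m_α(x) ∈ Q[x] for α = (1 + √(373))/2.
m_α(x) = x^2 - x - 93

From 2α - 1 = √(373), squaring gives (2α - 1)^2 = 373, i.e. 4α^2 - 4α + 1 = 373, so α^2 - α + (1 - 373)/4 = 0. Since 373 ≡ 1 (mod 4), (1 - 373)/4 = -93 ∈ Z. The polynomial x^2 - x - 93 has discriminant 1 - 4·(-93) = 373, which is not a perfect square in Q (d = 373 is squarefree and ≠ 1), so x^2 - x - 93 is irreducible over Q. It is the minimal polynomial of α.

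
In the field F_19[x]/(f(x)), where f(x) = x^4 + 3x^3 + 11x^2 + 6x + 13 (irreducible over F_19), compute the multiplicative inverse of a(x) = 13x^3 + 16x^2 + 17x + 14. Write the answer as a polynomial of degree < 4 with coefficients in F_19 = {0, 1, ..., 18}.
a(x)^(-1) ≡ 13x^3 + 9x^2 + 6x + 16 (mod f(x))

Since f is irreducible over F_19, F_19[x]/(f) is a field and a(x) ≠ 0 has an inverse. Apply the extended Euclidean algorithm to f(x) and a(x) in F_19[x]: f(x) = (3x + 17)·a(x) + (11x^2 + 17x + 3);  a(x) = (15x + 18)·(11x^2 + 17x + 3) + (8x + 17);  (11x^2 + 17x + 3) = (18x + 9)·(8x + 17) + (2). The last nonzero remainder is the constant 2 = gcd(f, a) in F_19. Back-substituting through the division chain expresses 2 = s(x)·a(x) + t(x)·f(x) with s(x) ≡ 7x^3 + 18x^2 + 12x + 13 (mod f), so (7x^3 + 18x^2 + 12x + 13)·a(x) ≡ 2 (mod f). Multiplying by 2^(-1) ≡ 10 in F_19 gives a(x)^(-1) ≡ 10·(7x^3 + 18x^2 + 12x + 13) ≡ 13x^3 + 9x^2 + 6x + 16 (mod f). Check: (13x^3 + 16x^2 + 17x + 14)·(13x^3 + 9x^2 + 6x + 16) = 17x^6 + 2x^5 + 6x^4 + 12x^3 + 9x^2 + 14x + 15 ≡ 1 (mod x^4 + 3x^3 + 11x^2 + 6x + 13).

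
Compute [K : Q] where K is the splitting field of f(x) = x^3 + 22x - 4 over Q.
[K : Q] = 6

By the rational root test, any rational root of the monic integer polynomial f(x) = x^3 + 22x - 4 must be an integer dividing the constant term -4, i.e. one of ±{1, 2, 4}. Evaluating: f(1) = 19, f(-1) = -27, f(2) = 48, f(-2) = -56, f(4) = 148, f(-4) = -156; none is 0, so f has no rational root and is therefore irreducible over Q (a cubic with no linear factor over a field is irreducible). For an irreducible cubic, the Galois group is A_3 or S_3 according as the discriminant disc(f) = -4a^3 - 27b^2 = -4·(22)^3 - 27·(-4)^2 = -43024 is or is not a square in Q. Here disc(f) = -43024 is not a perfect square in Q, so the Galois group of f over Q is not contained in A_3 and must be all of S_3. The splitting field has degree |S_3| = 6 over Q, so [K : Q] = 6.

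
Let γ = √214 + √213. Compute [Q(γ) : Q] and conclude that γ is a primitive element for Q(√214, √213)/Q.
[Q(γ) : Q] = 4 (equivalently, Q(γ) = Q(√214, √213))

Obviously Q(γ) ⊆ Q(√214, √213), and [Q(√214, √213):Q] = 4 (since 214, 213 are distinct squarefree integers > 1 with 45582 not a perfect square). To show equality we compute the minimal polynomial of γ. From γ = √214 + √213: γ^2 = 214 + 2√(45582) + 213 = 427 + 2√(45582), so γ^2 - 427 = 2√(45582); squaring, (γ^2 - 427)^2 = 4·45582, i.e. γ^4 - 854γ^2 + 182329 - 182328 = 0, i.e. γ^4 - 854γ^2 + 1 = 0. So γ is a root of x^4 - 854x^2 + 1. This polynomial is irreducible over Q: it has no rational root (each ±√214 ± √213 is irrational), and any factorization into two quadratics over Q would force √(45582) ∈ Q (pairing opposite roots) or √214, √213 ∈ Q (other pairings), all impossible. Hence [Q(γ):Q] = 4 = [Q(√214, √213):Q], so Q(γ) = Q(√214, √213).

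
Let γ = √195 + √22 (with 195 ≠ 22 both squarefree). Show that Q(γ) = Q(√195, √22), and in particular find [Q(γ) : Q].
[Q(γ) : Q] = 4 (equivalently, Q(γ) = Q(√195, √22))

Obviously Q(γ) ⊆ Q(√195, √22), and [Q(√195, √22):Q] = 4 (since 195, 22 are distinct squarefree integers > 1 with 4290 not a perfect square). To show equality we compute the minimal polynomial of γ. From γ = √195 + √22: γ^2 = 195 + 2√(4290) + 22 = 217 + 2√(4290), so γ^2 - 217 = 2√(4290); squaring, (γ^2 - 217)^2 = 4·4290, i.e. γ^4 - 434γ^2 + 47089 - 17160 = 0, i.e. γ^4 - 434γ^2 + 29929 = 0. So γ is a root of x^4 - 434x^2 + 29929. This polynomial is irreducible over Q: it has no rational root (each ±√195 ± √22 is irrational), and any factorization into two quadratics over Q would force √(4290) ∈ Q (pairing opposite roots) or √195, √22 ∈ Q (other pairings), all impossible. Hence [Q(γ):Q] = 4 = [Q(√195, √22):Q], so Q(γ) = Q(√195, √22).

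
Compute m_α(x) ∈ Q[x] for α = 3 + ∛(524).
m_α(x) = x^3 - 9x^2 + 27x - 551

Set β = α - 3 = ∛(524), so β^3 = 524. Then (α - 3)^3 - 524 = 0, i.e. α is a root of g(x) = (x - 3)^3 - 524 = x^3 - 9x^2 + 27x - 551. Since g(x) = h(x - 3) where h(x) = x^3 - 524, and h is irreducible over Q (because 524 is not a perfect cube, so h has no rational root, and a monic cubic with no rational root is irreducible), g is also irreducible (irreducibility is preserved under the substitution x → x - 3). Hence m_α(x) = x^3 - 9x^2 + 27x - 551.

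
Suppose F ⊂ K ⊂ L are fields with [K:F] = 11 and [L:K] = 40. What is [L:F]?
[L:F] = 440

The tower law says that for any tower of field extensions F ⊂ K ⊂ L with finite degrees, [L:F] = [L:K] · [K:F]. Here this gives [L:F] = 40 · 11 = 440.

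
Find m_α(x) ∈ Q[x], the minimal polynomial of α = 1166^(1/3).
m_α(x) = x^3 - 1166

α satisfies α^3 = 1166, so x^3 - 1166 annihilates α. By the rational root test, a rational root p/q (in lowest terms) of x^3 - 1166 would satisfy p^3 = 1166 q^3, forcing q = 1 and p^3 = 1166; but 1166 is not a perfect cube, contradiction. A monic cubic over Q with no rational root is irreducible (any nontrivial factorization would include a linear factor). Hence x^3 - 1166 is the minimal polynomial of α, and in particular [Q(α):Q] = 3.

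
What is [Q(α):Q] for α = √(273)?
[Q(α):Q] = 2

[Q(α):Q] equals the degree of the minimal polynomial of α. Here α^2 = 273 and x^2 - 273 is irreducible (d = 273 is squarefree, ≠ 1, hence not a square), so deg(m_α) = 2. Thus [Q(α):Q] = 2.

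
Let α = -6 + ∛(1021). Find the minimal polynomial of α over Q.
m_α(x) = x^3 + 18x^2 + 108x - 805

Set β = α + 6 = ∛(1021), so β^3 = 1021. Then (α + 6)^3 - 1021 = 0, i.e. α is a root of g(x) = (x + 6)^3 - 1021 = x^3 + 18x^2 + 108x - 805. Since g(x) = h(x + 6) where h(x) = x^3 - 1021, and h is irreducible over Q (because 1021 is not a perfect cube, so h has no rational root, and a monic cubic with no rational root is irreducible), g is also irreducible (irreducibility is preserved under the substitution x → x + 6). Hence m_α(x) = x^3 + 18x^2 + 108x - 805.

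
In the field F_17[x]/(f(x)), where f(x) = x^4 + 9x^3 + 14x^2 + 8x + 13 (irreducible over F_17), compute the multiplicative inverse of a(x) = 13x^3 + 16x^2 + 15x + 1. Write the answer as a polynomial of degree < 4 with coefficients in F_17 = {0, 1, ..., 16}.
a(x)^(-1) ≡ 6x^3 + 13x^2 + 16x + 9 (mod f(x))

Since f is irreducible over F_17, F_17[x]/(f) is a field and a(x) ≠ 0 has an inverse. Apply the extended Euclidean algorithm to f(x) and a(x) in F_17[x]: f(x) = (4x + 1)·a(x) + (6x^2 + 6x + 12);  a(x) = (5x + 9)·(6x^2 + 6x + 12) + (3x + 12);  (6x^2 + 6x + 12) = (2x + 11)·(3x + 12) + (16). The last nonzero remainder is the constant 16 = gcd(f, a) in F_17. Back-substituting through the division chain expresses 16 = s(x)·a(x) + t(x)·f(x) with s(x) ≡ 11x^3 + 4x^2 + x + 8 (mod f), so (11x^3 + 4x^2 + x + 8)·a(x) ≡ 16 (mod f). Multiplying by 16^(-1) ≡ 16 in F_17 gives a(x)^(-1) ≡ 16·(11x^3 + 4x^2 + x + 8) ≡ 6x^3 + 13x^2 + 16x + 9 (mod f). Check: (13x^3 + 16x^2 + 15x + 1)·(6x^3 + 13x^2 + 16x + 9) = 10x^6 + 10x^5 + 13x^4 + 13x^3 + 6x^2 + 15x + 9 ≡ 1 (mod x^4 + 9x^3 + 14x^2 + 8x + 13).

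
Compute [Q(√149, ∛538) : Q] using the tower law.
[Q(√149, ∛538) : Q] = 6

Let L = Q(√149, ∛538). Since Q(√149) ⊂ L and [Q(√149):Q] = 2, the tower law gives 2 | [L:Q]. Likewise Q(∛538) ⊂ L with [Q(∛538):Q] = 3 (because 538 is not a perfect cube), so 3 | [L:Q]. As gcd(2,3) = 1, [L:Q] is divisible by 6. Conversely L is generated over Q by √149 and ∛538, so [L:Q] ≤ 2·3 = 6. Therefore [Q(√149, ∛538) : Q] = 6.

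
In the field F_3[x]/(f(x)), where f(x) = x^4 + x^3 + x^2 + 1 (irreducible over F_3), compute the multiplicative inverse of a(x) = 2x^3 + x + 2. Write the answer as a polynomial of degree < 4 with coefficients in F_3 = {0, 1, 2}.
a(x)^(-1) ≡ x^3 + 2x^2 + 2x + 1 (mod f(x))

Since f is irreducible over F_3, F_3[x]/(f) is a field and a(x) ≠ 0 has an inverse. Apply the extended Euclidean algorithm to f(x) and a(x) in F_3[x]: f(x) = (2x + 2)·a(x) + (2x^2);  a(x) = (x)·(2x^2) + (x + 2);  (2x^2) = (2x + 2)·(x + 2) + (2). The last nonzero remainder is the constant 2 = gcd(f, a) in F_3. Back-substituting through the division chain expresses 2 = s(x)·a(x) + t(x)·f(x) with s(x) ≡ 2x^3 + x^2 + x + 2 (mod f), so (2x^3 + x^2 + x + 2)·a(x) ≡ 2 (mod f). Multiplying by 2^(-1) ≡ 2 in F_3 gives a(x)^(-1) ≡ 2·(2x^3 + x^2 + x + 2) ≡ x^3 + 2x^2 + 2x + 1 (mod f). Check: (2x^3 + x + 2)·(x^3 + 2x^2 + 2x + 1) = 2x^6 + x^5 + 2x^4 + 2x + 2 ≡ 1 (mod x^4 + x^3 + x^2 + 1).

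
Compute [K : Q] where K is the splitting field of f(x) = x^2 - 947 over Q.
[K : Q] = 2

f(x) = x^2 - 947 factors as (x - √947)(x + √947). The splitting field is K = Q(√947). Since 947 is squarefree and > 1, it is not a perfect square, so x^2 - 947 is irreducible over Q and [Q(√947) : Q] = 2. Hence [K : Q] = 2.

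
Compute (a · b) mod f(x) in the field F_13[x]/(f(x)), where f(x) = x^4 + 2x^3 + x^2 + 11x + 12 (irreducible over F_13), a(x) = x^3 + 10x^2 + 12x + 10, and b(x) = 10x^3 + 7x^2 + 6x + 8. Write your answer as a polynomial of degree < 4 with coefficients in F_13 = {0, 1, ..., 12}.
a · b ≡ 5x^3 + 4x^2 + 7x + 1 (mod f(x))

Multiply in F_13[x]: a(x)·b(x) = (x^3 + 10x^2 + 12x + 10)·(10x^3 + 7x^2 + 6x + 8) = 10x^6 + 3x^5 + x^4 + 5x^3 + x^2 + 2. This has degree ≥ 4, so divide by f(x) over F_13: 10x^6 + 3x^5 + x^4 + 5x^3 + x^2 + 2 = (10x^2 + 9x + 12)·(x^4 + 2x^3 + x^2 + 11x + 12) + (5x^3 + 4x^2 + 7x + 1). Hence a·b ≡ 5x^3 + 4x^2 + 7x + 1 (mod f). (F_13[x]/(f) is a field with 13^4 = 28561 elements since f is irreducible of degree 4.)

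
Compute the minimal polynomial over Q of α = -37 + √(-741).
m_α(x) = x^2 + 74x + 2110

From α + 37 = √(-741), squaring gives (α + 37)^2 = -741, i.e. α^2 + 74α + 1369 = -741, so α^2 + 74α + 2110 = 0. The discriminant of x^2 + 74x + 2110 is (74)^2 - 4·(2110) = 5476 - 8440 = -2964, and 4·(-741) is not a perfect square in Q since -741 is squarefree and ≠ 1. Hence x^2 + 74x + 2110 is irreducible over Q and is the minimal polynomial of α.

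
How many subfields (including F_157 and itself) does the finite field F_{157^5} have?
F_{157^5} has 2 subfields

The subfields of F_{p^n} are exactly the fields F_{p^d} for d | n (each is the fixed field of the unique index-d subgroup of Gal(F_{p^n}/F_p) ≅ Z/nZ). The divisors of n = 5 are {1, 5}, giving 2 subfields: F_{157^1}, F_{157^5}.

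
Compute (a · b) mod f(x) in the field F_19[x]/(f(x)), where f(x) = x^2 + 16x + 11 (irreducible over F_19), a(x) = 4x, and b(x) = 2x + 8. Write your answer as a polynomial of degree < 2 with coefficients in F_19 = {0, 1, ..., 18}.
a · b ≡ 18x + 7 (mod f(x))

Multiply in F_19[x]: a(x)·b(x) = (4x)·(2x + 8) = 8x^2 + 13x. This has degree ≥ 2, so divide by f(x) over F_19: 8x^2 + 13x = (8)·(x^2 + 16x + 11) + (18x + 7). Hence a·b ≡ 18x + 7 (mod f). (F_19[x]/(f) is a field with 19^2 = 361 elements since f is irreducible of degree 2.)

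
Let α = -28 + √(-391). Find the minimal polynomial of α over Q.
m_α(x) = x^2 + 56x + 1175

From α + 28 = √(-391), squaring gives (α + 28)^2 = -391, i.e. α^2 + 56α + 784 = -391, so α^2 + 56α + 1175 = 0. The discriminant of x^2 + 56x + 1175 is (56)^2 - 4·(1175) = 3136 - 4700 = -1564, and 4·(-391) is not a perfect square in Q since -391 is squarefree and ≠ 1. Hence x^2 + 56x + 1175 is irreducible over Q and is the minimal polynomial of α.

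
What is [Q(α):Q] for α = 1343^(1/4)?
[Q(α):Q] = 4

α is a root of x^4 - 1343. By Eisenstein's criterion at the prime p = 17 (which divides the constant term 1343 but p^2 = 289 does not, since 1343 is squarefree), x^4 - 1343 is irreducible over Q. Hence [Q(α):Q] = 4.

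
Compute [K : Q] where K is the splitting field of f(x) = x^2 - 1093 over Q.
[K : Q] = 2

f(x) = x^2 - 1093 factors as (x - √1093)(x + √1093). The splitting field is K = Q(√1093). Since 1093 is squarefree and > 1, it is not a perfect square, so x^2 - 1093 is irreducible over Q and [Q(√1093) : Q] = 2. Hence [K : Q] = 2.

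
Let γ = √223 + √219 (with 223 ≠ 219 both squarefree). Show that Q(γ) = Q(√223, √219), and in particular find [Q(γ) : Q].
[Q(γ) : Q] = 4 (equivalently, Q(γ) = Q(√223, √219))

Obviously Q(γ) ⊆ Q(√223, √219), and [Q(√223, √219):Q] = 4 (since 223, 219 are distinct squarefree integers > 1 with 48837 not a perfect square). To show equality we compute the minimal polynomial of γ. From γ = √223 + √219: γ^2 = 223 + 2√(48837) + 219 = 442 + 2√(48837), so γ^2 - 442 = 2√(48837); squaring, (γ^2 - 442)^2 = 4·48837, i.e. γ^4 - 884γ^2 + 195364 - 195348 = 0, i.e. γ^4 - 884γ^2 + 16 = 0. So γ is a root of x^4 - 884x^2 + 16. This polynomial is irreducible over Q: it has no rational root (each ±√223 ± √219 is irrational), and any factorization into two quadratics over Q would force √(48837) ∈ Q (pairing opposite roots) or √223, √219 ∈ Q (other pairings), all impossible. Hence [Q(γ):Q] = 4 = [Q(√223, √219):Q], so Q(γ) = Q(√223, √219).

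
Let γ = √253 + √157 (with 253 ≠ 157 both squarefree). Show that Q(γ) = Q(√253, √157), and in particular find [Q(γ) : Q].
[Q(γ) : Q] = 4 (equivalently, Q(γ) = Q(√253, √157))

Obviously Q(γ) ⊆ Q(√253, √157), and [Q(√253, √157):Q] = 4 (since 253, 157 are distinct squarefree integers > 1 with 39721 not a perfect square). To show equality we compute the minimal polynomial of γ. From γ = √253 + √157: γ^2 = 253 + 2√(39721) + 157 = 410 + 2√(39721), so γ^2 - 410 = 2√(39721); squaring, (γ^2 - 410)^2 = 4·39721, i.e. γ^4 - 820γ^2 + 168100 - 158884 = 0, i.e. γ^4 - 820γ^2 + 9216 = 0. So γ is a root of x^4 - 820x^2 + 9216. This polynomial is irreducible over Q: it has no rational root (each ±√253 ± √157 is irrational), and any factorization into two quadratics over Q would force √(39721) ∈ Q (pairing opposite roots) or √253, √157 ∈ Q (other pairings), all impossible. Hence [Q(γ):Q] = 4 = [Q(√253, √157):Q], so Q(γ) = Q(√253, √157).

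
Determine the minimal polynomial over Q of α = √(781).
m_α(x) = x^2 - 781

α satisfies α^2 - 781 = 0, so x^2 - 781 annihilates α. Since d = 781 is squarefree and ≠ 1, it is not a perfect square in Q, so x^2 - 781 has no rational root and is therefore irreducible over Q (a degree-2 polynomial over a field is irreducible iff it has no root). Hence m_α(x) = x^2 - 781.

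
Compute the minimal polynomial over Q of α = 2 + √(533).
m_α(x) = x^2 - 4x - 529

From α - 2 = √(533), squaring gives (α - 2)^2 = 533, i.e. α^2 - 4α + 4 = 533, so α^2 - 4α - 529 = 0. The discriminant of x^2 - 4x - 529 is (-4)^2 - 4·(-529) = 16 + 2116 = 2132, and 4·(533) is not a perfect square in Q since 533 is squarefree and ≠ 1. Hence x^2 - 4x - 529 is irreducible over Q and is the minimal polynomial of α.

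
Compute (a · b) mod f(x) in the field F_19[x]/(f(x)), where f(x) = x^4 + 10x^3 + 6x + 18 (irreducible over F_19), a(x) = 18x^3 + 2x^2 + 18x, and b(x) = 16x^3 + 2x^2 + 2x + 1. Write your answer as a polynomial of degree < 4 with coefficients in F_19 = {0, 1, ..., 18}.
a · b ≡ 9x^3 + 3x^2 + 7x + 5 (mod f(x))

Multiply in F_19[x]: a(x)·b(x) = (18x^3 + 2x^2 + 18x)·(16x^3 + 2x^2 + 2x + 1) = 3x^6 + 11x^5 + 5x^4 + x^3 + 18x. This has degree ≥ 4, so divide by f(x) over F_19: 3x^6 + 11x^5 + 5x^4 + x^3 + 18x = (3x^2 + 5)·(x^4 + 10x^3 + 6x + 18) + (9x^3 + 3x^2 + 7x + 5). Hence a·b ≡ 9x^3 + 3x^2 + 7x + 5 (mod f). (F_19[x]/(f) is a field with 19^4 = 130321 elements since f is irreducible of degree 4.)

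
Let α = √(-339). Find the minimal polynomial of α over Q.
m_α(x) = x^2 + 339

α satisfies α^2 + 339 = 0, so x^2 + 339 annihilates α. Since d = -339 is squarefree and ≠ 1, it is not a perfect square in Q, so x^2 + 339 has no rational root and is therefore irreducible over Q (a degree-2 polynomial over a field is irreducible iff it has no root). Hence m_α(x) = x^2 + 339.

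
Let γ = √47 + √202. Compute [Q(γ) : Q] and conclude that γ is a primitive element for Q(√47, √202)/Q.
[Q(γ) : Q] = 4 (equivalently, Q(γ) = Q(√47, √202))

Obviously Q(γ) ⊆ Q(√47, √202), and [Q(√47, √202):Q] = 4 (since 47, 202 are distinct squarefree integers > 1 with 9494 not a perfect square). To show equality we compute the minimal polynomial of γ. From γ = √47 + √202: γ^2 = 47 + 2√(9494) + 202 = 249 + 2√(9494), so γ^2 - 249 = 2√(9494); squaring, (γ^2 - 249)^2 = 4·9494, i.e. γ^4 - 498γ^2 + 62001 - 37976 = 0, i.e. γ^4 - 498γ^2 + 24025 = 0. So γ is a root of x^4 - 498x^2 + 24025. This polynomial is irreducible over Q: it has no rational root (each ±√47 ± √202 is irrational), and any factorization into two quadratics over Q would force √(9494) ∈ Q (pairing opposite roots) or √47, √202 ∈ Q (other pairings), all impossible. Hence [Q(γ):Q] = 4 = [Q(√47, √202):Q], so Q(γ) = Q(√47, √202).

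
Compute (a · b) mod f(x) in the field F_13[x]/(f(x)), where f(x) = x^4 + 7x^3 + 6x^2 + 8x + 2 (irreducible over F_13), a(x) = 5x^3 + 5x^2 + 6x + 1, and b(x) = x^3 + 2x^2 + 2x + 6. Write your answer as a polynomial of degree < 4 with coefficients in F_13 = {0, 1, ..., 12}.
a · b ≡ 2x^2 + 4x + 7 (mod f(x))

Multiply in F_13[x]: a(x)·b(x) = (5x^3 + 5x^2 + 6x + 1)·(x^3 + 2x^2 + 2x + 6) = 5x^6 + 2x^5 + x^3 + 5x^2 + 12x + 6. This has degree ≥ 4, so divide by f(x) over F_13: 5x^6 + 2x^5 + x^3 + 5x^2 + 12x + 6 = (5x^2 + 6x + 6)·(x^4 + 7x^3 + 6x^2 + 8x + 2) + (2x^2 + 4x + 7). Hence a·b ≡ 2x^2 + 4x + 7 (mod f). (F_13[x]/(f) is a field with 13^4 = 28561 elements since f is irreducible of degree 4.)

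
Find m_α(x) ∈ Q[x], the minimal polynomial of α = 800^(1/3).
m_α(x) = x^3 - 800

α satisfies α^3 = 800, so x^3 - 800 annihilates α. By the rational root test, a rational root p/q (in lowest terms) of x^3 - 800 would satisfy p^3 = 800 q^3, forcing q = 1 and p^3 = 800; but 800 is not a perfect cube, contradiction. A monic cubic over Q with no rational root is irreducible (any nontrivial factorization would include a linear factor). Hence x^3 - 800 is the minimal polynomial of α, and in particular [Q(α):Q] = 3.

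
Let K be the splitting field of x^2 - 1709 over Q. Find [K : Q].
[K : Q] = 2

f(x) = x^2 - 1709 factors as (x - √1709)(x + √1709). The splitting field is K = Q(√1709). Since 1709 is squarefree and > 1, it is not a perfect square, so x^2 - 1709 is irreducible over Q and [Q(√1709) : Q] = 2. Hence [K : Q] = 2.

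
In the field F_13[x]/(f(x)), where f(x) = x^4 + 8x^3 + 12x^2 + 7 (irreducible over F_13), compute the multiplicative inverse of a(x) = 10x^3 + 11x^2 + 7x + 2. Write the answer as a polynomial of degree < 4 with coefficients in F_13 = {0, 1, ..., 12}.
a(x)^(-1) ≡ 2x^3 + 3x^2 + 12x (mod f(x))

Since f is irreducible over F_13, F_13[x]/(f) is a field and a(x) ≠ 0 has an inverse. Apply the extended Euclidean algorithm to f(x) and a(x) in F_13[x]: f(x) = (4x + 12)·a(x) + (8x^2 + 12x + 9);  a(x) = (11x + 6)·(8x^2 + 12x + 9) + (5x);  (8x^2 + 12x + 9) = (12x + 5)·(5x) + (9). The last nonzero remainder is the constant 9 = gcd(f, a) in F_13. Back-substituting through the division chain expresses 9 = s(x)·a(x) + t(x)·f(x) with s(x) ≡ 5x^3 + x^2 + 4x (mod f), so (5x^3 + x^2 + 4x)·a(x) ≡ 9 (mod f). Multiplying by 9^(-1) ≡ 3 in F_13 gives a(x)^(-1) ≡ 3·(5x^3 + x^2 + 4x) ≡ 2x^3 + 3x^2 + 12x (mod f). Check: (10x^3 + 11x^2 + 7x + 2)·(2x^3 + 3x^2 + 12x) = 7x^6 + 11x^4 + x^3 + 12x^2 + 11x ≡ 1 (mod x^4 + 8x^3 + 12x^2 + 7).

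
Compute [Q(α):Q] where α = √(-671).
[Q(α):Q] = 2

[Q(α):Q] equals the degree of the minimal polynomial of α. Here α^2 = -671 and x^2 + 671 is irreducible (d = -671 is squarefree, ≠ 1, hence not a square), so deg(m_α) = 2. Thus [Q(α):Q] = 2.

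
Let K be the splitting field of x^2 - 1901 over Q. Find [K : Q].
[K : Q] = 2

f(x) = x^2 - 1901 factors as (x - √1901)(x + √1901). The splitting field is K = Q(√1901). Since 1901 is squarefree and > 1, it is not a perfect square, so x^2 - 1901 is irreducible over Q and [Q(√1901) : Q] = 2. Hence [K : Q] = 2.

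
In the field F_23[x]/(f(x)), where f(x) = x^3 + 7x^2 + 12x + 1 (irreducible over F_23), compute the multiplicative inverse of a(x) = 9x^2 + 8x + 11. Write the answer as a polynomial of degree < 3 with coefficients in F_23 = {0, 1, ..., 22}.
a(x)^(-1) ≡ 10x^2 + 2x + 4 (mod f(x))

Since f is irreducible over F_23, F_23[x]/(f) is a field and a(x) ≠ 0 has an inverse. Apply the extended Euclidean algorithm to f(x) and a(x) in F_23[x]: f(x) = (18x + 18)·a(x) + (15x + 10);  a(x) = (19x + 17)·(15x + 10) + (2). The last nonzero remainder is the constant 2 = gcd(f, a) in F_23. Back-substituting through the division chain expresses 2 = s(x)·a(x) + t(x)·f(x) with s(x) ≡ 20x^2 + 4x + 8 (mod f), so (20x^2 + 4x + 8)·a(x) ≡ 2 (mod f). Multiplying by 2^(-1) ≡ 12 in F_23 gives a(x)^(-1) ≡ 12·(20x^2 + 4x + 8) ≡ 10x^2 + 2x + 4 (mod f). Check: (9x^2 + 8x + 11)·(10x^2 + 2x + 4) = 21x^4 + 6x^3 + x^2 + 8x + 21 ≡ 1 (mod x^3 + 7x^2 + 12x + 1).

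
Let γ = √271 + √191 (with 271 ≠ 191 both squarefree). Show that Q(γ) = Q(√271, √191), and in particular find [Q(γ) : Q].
[Q(γ) : Q] = 4 (equivalently, Q(γ) = Q(√271, √191))

Obviously Q(γ) ⊆ Q(√271, √191), and [Q(√271, √191):Q] = 4 (since 271, 191 are distinct squarefree integers > 1 with 51761 not a perfect square). To show equality we compute the minimal polynomial of γ. From γ = √271 + √191: γ^2 = 271 + 2√(51761) + 191 = 462 + 2√(51761), so γ^2 - 462 = 2√(51761); squaring, (γ^2 - 462)^2 = 4·51761, i.e. γ^4 - 924γ^2 + 213444 - 207044 = 0, i.e. γ^4 - 924γ^2 + 6400 = 0. So γ is a root of x^4 - 924x^2 + 6400. This polynomial is irreducible over Q: it has no rational root (each ±√271 ± √191 is irrational), and any factorization into two quadratics over Q would force √(51761) ∈ Q (pairing opposite roots) or √271, √191 ∈ Q (other pairings), all impossible. Hence [Q(γ):Q] = 4 = [Q(√271, √191):Q], so Q(γ) = Q(√271, √191).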